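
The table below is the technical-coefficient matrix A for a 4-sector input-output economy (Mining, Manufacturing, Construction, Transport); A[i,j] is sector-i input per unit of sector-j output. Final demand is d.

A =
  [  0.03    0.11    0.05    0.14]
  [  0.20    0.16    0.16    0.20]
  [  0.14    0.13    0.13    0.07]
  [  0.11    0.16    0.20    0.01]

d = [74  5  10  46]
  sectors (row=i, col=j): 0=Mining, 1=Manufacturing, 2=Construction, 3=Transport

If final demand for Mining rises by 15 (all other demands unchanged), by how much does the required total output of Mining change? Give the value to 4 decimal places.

16.8036

Form M = I − A:
  [  0.97   -0.11   -0.05   -0.14]
  [ -0.20    0.84   -0.16   -0.20]
  [ -0.14   -0.13    0.87   -0.07]
  [ -0.11   -0.16   -0.20    0.99]
Leontief inverse L = M⁻¹:
  [  1.1202    0.2105    0.1518    0.2117]
  [  0.3714    1.3608    0.3526    0.3524]
  [  0.2548    0.2610    1.2528    0.1773]
  [  0.2360    0.2961    0.3269    1.1264]
Total output x = L · d:
  x_0 = 1.1202·74 + 0.2105·5 + 0.1518·10 + 0.2117·46 = 95.2046
  x_1 = 0.3714·74 + 1.3608·5 + 0.3526·10 + 0.3524·46 = 54.0249
  x_2 = 0.2548·74 + 0.2610·5 + 1.2528·10 + 0.1773·46 = 40.8433
  x_3 = 0.2360·74 + 0.2961·5 + 0.3269·10 + 1.1264·46 = 74.0254
Δx_0 = L[0,0] · Δd_0 = 1.1202 · 15 = 16.8036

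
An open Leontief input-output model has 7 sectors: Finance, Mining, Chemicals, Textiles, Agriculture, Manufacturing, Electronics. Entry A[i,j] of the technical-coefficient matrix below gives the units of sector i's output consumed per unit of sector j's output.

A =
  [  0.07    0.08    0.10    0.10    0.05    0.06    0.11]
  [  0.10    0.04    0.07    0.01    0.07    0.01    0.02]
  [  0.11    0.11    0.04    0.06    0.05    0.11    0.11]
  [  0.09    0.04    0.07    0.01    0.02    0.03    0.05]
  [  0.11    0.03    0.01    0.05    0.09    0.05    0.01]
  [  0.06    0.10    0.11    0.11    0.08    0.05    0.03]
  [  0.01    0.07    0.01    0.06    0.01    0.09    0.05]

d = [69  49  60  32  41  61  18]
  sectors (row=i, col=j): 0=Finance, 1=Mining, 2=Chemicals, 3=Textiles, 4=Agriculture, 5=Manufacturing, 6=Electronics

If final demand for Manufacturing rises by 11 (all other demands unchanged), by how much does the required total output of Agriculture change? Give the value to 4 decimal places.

0.9132

Form M = I − A:
  [  0.93   -0.08   -0.10   -0.10   -0.05   -0.06   -0.11]
  [ -0.10    0.96   -0.07   -0.01   -0.07   -0.01   -0.02]
  [ -0.11   -0.11    0.96   -0.06   -0.05   -0.11   -0.11]
  [ -0.09   -0.04   -0.07    0.99   -0.02   -0.03   -0.05]
  [ -0.11   -0.03   -0.01   -0.05    0.91   -0.05   -0.01]
  [ -0.06   -0.10   -0.11   -0.11   -0.08    0.95   -0.03]
  [ -0.01   -0.07   -0.01   -0.06   -0.01   -0.09    0.95]
Leontief inverse L = M⁻¹:
  [  1.1459    0.1476    0.1577    0.1550    0.0986    0.1181    0.1670]
  [  0.1486    1.0800    0.1044    0.0459    0.1026    0.0451    0.0569]
  [  0.1866    0.1800    1.1050    0.1215    0.1040    0.1667    0.1661]
  [  0.1333    0.0814    0.1050    1.0457    0.0490    0.0653    0.0869]
  [  0.1610    0.0700    0.0501    0.0888    1.1256    0.0830    0.0451]
  [  0.1401    0.1624    0.1667    0.1600    0.1307    1.1023    0.0836]
  [  0.0484    0.1043    0.0439    0.0884    0.0370    0.1157    1.0742]
Total output x = L · d:
  x_0 = 1.1459·69 + 0.1476·49 + 0.1577·60 + 0.1550·32 + 0.0986·41 + 0.1181·61 + 0.1670·18 = 114.9721
  x_1 = 0.1486·69 + 1.0800·49 + 0.1044·60 + 0.0459·32 + 0.1026·41 + 0.0451·61 + 0.0569·18 = 78.8824
  x_2 = 0.1866·69 + 0.1800·49 + 1.1050·60 + 0.1215·32 + 0.1040·41 + 0.1667·61 + 0.1661·18 = 109.3019
  x_3 = 0.1333·69 + 0.0814·49 + 0.1050·60 + 1.0457·32 + 0.0490·41 + 0.0653·61 + 0.0869·18 = 60.5042
  x_4 = 0.1610·69 + 0.0700·49 + 0.0501·60 + 0.0888·32 + 1.1256·41 + 0.0830·61 + 0.0451·18 = 72.4095
  x_5 = 0.1401·69 + 0.1624·49 + 0.1667·60 + 0.1600·32 + 0.1307·41 + 1.1023·61 + 0.0836·18 = 106.8556
  x_6 = 0.0484·69 + 0.1043·49 + 0.0439·60 + 0.0884·32 + 0.0370·41 + 0.1157·61 + 1.0742·18 = 41.8272
Δx_4 = L[4,5] · Δd_5 = 0.0830 · 11 = 0.9132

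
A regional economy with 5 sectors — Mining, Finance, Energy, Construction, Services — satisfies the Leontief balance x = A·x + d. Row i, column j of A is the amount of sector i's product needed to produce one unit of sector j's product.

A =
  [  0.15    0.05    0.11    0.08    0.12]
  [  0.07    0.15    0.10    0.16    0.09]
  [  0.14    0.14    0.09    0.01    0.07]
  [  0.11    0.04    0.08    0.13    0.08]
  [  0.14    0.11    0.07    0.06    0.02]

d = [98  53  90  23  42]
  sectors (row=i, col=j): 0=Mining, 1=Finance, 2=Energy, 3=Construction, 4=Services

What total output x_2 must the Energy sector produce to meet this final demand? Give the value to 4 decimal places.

149.9752

Form M = I − A:
  [  0.85   -0.05   -0.11   -0.08   -0.12]
  [ -0.07    0.85   -0.10   -0.16   -0.09]
  [ -0.14   -0.14    0.91   -0.01   -0.07]
  [ -0.11   -0.04   -0.08    0.87   -0.08]
  [ -0.14   -0.11   -0.07   -0.06    0.98]
Leontief inverse L = M⁻¹:
  [  1.2735    0.1404    0.1984    0.1587    0.1960]
  [  0.1992    1.2560    0.1988    0.2637    0.1755]
  [  0.2470    0.2303    1.1728    0.0884    0.1424]
  [  0.2145    0.1136    0.1553    1.2019    0.1459]
  [  0.2351    0.1845    0.1439    0.1322    1.0872]
Total output x = L · d:
  x_0 = 1.2735·98 + 0.1404·53 + 0.1984·90 + 0.1587·23 + 0.1960·42 = 161.9859
  x_1 = 0.1992·98 + 1.2560·53 + 0.1988·90 + 0.2637·23 + 0.1755·42 = 117.4186
  x_2 = 0.2470·98 + 0.2303·53 + 1.1728·90 + 0.0884·23 + 0.1424·42 = 149.9752
  x_3 = 0.2145·98 + 0.1136·53 + 0.1553·90 + 1.2019·23 + 0.1459·42 = 74.7940
  x_4 = 0.2351·98 + 0.1845·53 + 0.1439·90 + 0.1322·23 + 1.0872·42 = 94.4694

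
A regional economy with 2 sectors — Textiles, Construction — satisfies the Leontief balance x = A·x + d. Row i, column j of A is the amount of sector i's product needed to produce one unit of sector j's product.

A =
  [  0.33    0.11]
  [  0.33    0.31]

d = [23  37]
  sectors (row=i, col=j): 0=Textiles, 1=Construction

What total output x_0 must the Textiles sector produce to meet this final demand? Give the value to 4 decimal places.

46.8075

Form M = I − A:
  [  0.67   -0.11]
  [ -0.33    0.69]
Leontief inverse L = M⁻¹:
  [  1.6197    0.2582]
  [  0.7746    1.5728]
Total output x = L · d:
  x_0 = 1.6197·23 + 0.2582·37 = 46.8075
  x_1 = 0.7746·23 + 1.5728·37 = 76.0094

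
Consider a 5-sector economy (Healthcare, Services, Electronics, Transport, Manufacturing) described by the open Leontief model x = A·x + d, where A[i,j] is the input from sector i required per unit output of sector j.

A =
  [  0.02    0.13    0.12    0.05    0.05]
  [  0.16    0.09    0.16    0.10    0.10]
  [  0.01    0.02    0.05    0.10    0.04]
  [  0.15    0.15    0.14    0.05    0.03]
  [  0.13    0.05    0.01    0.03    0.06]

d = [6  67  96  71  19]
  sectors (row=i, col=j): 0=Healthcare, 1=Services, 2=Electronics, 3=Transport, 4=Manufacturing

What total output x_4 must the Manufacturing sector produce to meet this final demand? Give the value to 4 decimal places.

37.7778

Form M = I − A:
  [  0.98   -0.13   -0.12   -0.05   -0.05]
  [ -0.16    0.91   -0.16   -0.10   -0.10]
  [ -0.01   -0.02    0.95   -0.10   -0.04]
  [ -0.15   -0.15   -0.14    0.95   -0.03]
  [ -0.13   -0.05   -0.01   -0.03    0.94]
Leontief inverse L = M⁻¹:
  [  1.0779    0.1788    0.1816    0.0974    0.0872]
  [  0.2406    1.1750    0.2547    0.1680    0.1540]
  [  0.0467    0.0543    1.0866    0.1244    0.0585]
  [  0.2204    0.2248    0.2308    1.1147    0.0810]
  [  0.1694    0.0950    0.0576    0.0593    1.0873]
Total output x = L · d:
  x_0 = 1.0779·6 + 0.1788·67 + 0.1816·96 + 0.0974·71 + 0.0872·19 = 44.4522
  x_1 = 0.2406·6 + 1.1750·67 + 0.2547·96 + 0.1680·71 + 0.1540·19 = 119.4739
  x_2 = 0.0467·6 + 0.0543·67 + 1.0866·96 + 0.1244·71 + 0.0585·19 = 118.1768
  x_3 = 0.2204·6 + 0.2248·67 + 0.2308·96 + 1.1147·71 + 0.0810·19 = 119.2284
  x_4 = 0.1694·6 + 0.0950·67 + 0.0576·96 + 0.0593·71 + 1.0873·19 = 37.7778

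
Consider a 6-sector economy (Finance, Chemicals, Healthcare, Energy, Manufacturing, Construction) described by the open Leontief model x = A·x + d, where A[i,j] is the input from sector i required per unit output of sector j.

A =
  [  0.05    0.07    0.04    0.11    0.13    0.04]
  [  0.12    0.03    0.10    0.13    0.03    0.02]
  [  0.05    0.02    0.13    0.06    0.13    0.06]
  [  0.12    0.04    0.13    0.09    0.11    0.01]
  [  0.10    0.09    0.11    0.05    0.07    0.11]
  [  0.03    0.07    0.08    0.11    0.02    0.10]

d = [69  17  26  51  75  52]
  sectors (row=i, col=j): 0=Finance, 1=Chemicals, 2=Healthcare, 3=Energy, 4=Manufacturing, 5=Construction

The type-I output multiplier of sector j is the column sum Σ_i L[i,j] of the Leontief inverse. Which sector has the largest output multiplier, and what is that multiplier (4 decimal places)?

Form M = I − A:
  [  0.95   -0.07   -0.04   -0.11   -0.13   -0.04]
  [ -0.12    0.97   -0.10   -0.13   -0.03   -0.02]
  [ -0.05   -0.02    0.87   -0.06   -0.13   -0.06]
  [ -0.12   -0.04   -0.13    0.91   -0.11   -0.01]
  [ -0.10   -0.09   -0.11   -0.05    0.93   -0.11]
  [ -0.03   -0.07   -0.08   -0.11   -0.02    0.90]
Leontief inverse L = M⁻¹:
  [  1.1208    0.1160    0.1255    0.1820    0.2014    0.0874]
  [  0.1836    1.0707    0.1809    0.2004    0.1105    0.0597]
  [  0.1140    0.0660    1.2180    0.1287    0.2060    0.1143]
  [  0.1940    0.0901    0.2252    1.1688    0.2011    0.0632]
  [  0.1728    0.1414    0.2059    0.1382    1.1527    0.1670]
  [  0.0893    0.1072    0.1586    0.1790    0.0838    1.1403]
Total output x = L · d:
  x_0 = 1.1208·69 + 0.1160·17 + 0.1255·26 + 0.1820·51 + 0.2014·75 + 0.0874·52 = 111.4997
  x_1 = 0.1836·69 + 1.0707·17 + 0.1809·26 + 0.2004·51 + 0.1105·75 + 0.0597·52 = 57.1864
  x_2 = 0.1140·69 + 0.0660·17 + 1.2180·26 + 0.1287·51 + 0.2060·75 + 0.1143·52 = 68.6147
  x_3 = 0.1940·69 + 0.0901·17 + 0.2252·26 + 1.1688·51 + 0.2011·75 + 0.0632·52 = 98.7476
  x_4 = 0.1728·69 + 0.1414·17 + 0.2059·26 + 0.1382·51 + 1.1527·75 + 0.1670·52 = 121.8621
  x_5 = 0.0893·69 + 0.1072·17 + 0.1586·26 + 0.1790·51 + 0.0838·75 + 1.1403·52 = 86.8186
Output multipliers (column sums of L):
  Finance: 1.8745
  Chemicals: 1.5913
  Healthcare: 2.1142
  Energy: 1.9969
  Manufacturing: 1.9555
  Construction: 1.6319

Healthcare (2.1142)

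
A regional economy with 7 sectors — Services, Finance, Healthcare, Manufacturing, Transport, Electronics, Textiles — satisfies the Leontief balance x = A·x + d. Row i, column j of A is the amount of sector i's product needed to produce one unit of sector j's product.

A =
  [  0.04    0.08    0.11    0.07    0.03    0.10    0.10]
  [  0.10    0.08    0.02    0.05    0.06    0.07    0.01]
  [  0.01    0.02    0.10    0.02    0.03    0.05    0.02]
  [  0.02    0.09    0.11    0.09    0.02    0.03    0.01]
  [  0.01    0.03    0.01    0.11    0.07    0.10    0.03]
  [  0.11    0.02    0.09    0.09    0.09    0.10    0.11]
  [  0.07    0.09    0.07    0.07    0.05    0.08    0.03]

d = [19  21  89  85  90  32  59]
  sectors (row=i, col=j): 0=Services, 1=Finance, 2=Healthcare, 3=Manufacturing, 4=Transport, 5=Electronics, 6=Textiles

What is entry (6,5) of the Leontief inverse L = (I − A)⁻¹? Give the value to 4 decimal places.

L[6,5] = 0.1393

Form M = I − A:
  [  0.96   -0.08   -0.11   -0.07   -0.03   -0.10   -0.10]
  [ -0.10    0.92   -0.02   -0.05   -0.06   -0.07   -0.01]
  [ -0.01   -0.02    0.90   -0.02   -0.03   -0.05   -0.02]
  [ -0.02   -0.09   -0.11    0.91   -0.02   -0.03   -0.01]
  [ -0.01   -0.03   -0.01   -0.11    0.93   -0.10   -0.03]
  [ -0.11   -0.02   -0.09   -0.09   -0.09    0.90   -0.11]
  [ -0.07   -0.09   -0.07   -0.07   -0.05   -0.08    0.97]
Leontief inverse L = M⁻¹:
  [  1.0901    0.1314    0.1806    0.1315    0.0760    0.1666    0.1401]
  [  0.1382    1.1207    0.0712    0.1011    0.0957    0.1245    0.0454]
  [  0.0292    0.0388    1.1327    0.0462    0.0507    0.0797    0.0379]
  [  0.0487    0.1240    0.1564    1.1278    0.0472    0.0693    0.0305]
  [  0.0433    0.0656    0.0578    0.1606    1.1035    0.1463    0.0587]
  [  0.1622    0.0803    0.1742    0.1671    0.1426    1.1808    0.1612]
  [  0.1127    0.1352    0.1300    0.1257    0.0901    0.1393    1.0665]
Total output x = L · d:
  x_0 = 1.0901·19 + 0.1314·21 + 0.1806·89 + 0.1315·85 + 0.0760·90 + 0.1666·32 + 0.1401·59 = 71.1526
  x_1 = 0.1382·19 + 1.1207·21 + 0.0712·89 + 0.1011·85 + 0.0957·90 + 0.1245·32 + 0.0454·59 = 56.3703
  x_2 = 0.0292·19 + 0.0388·21 + 1.1327·89 + 0.0462·85 + 0.0507·90 + 0.0797·32 + 0.0379·59 = 115.4546
  x_3 = 0.0487·19 + 0.1240·21 + 0.1564·89 + 1.1278·85 + 0.0472·90 + 0.0693·32 + 0.0305·59 = 121.5727
  x_4 = 0.0433·19 + 0.0656·21 + 0.0578·89 + 0.1606·85 + 1.1035·90 + 0.1463·32 + 0.0587·59 = 128.4652
  x_5 = 0.1622·19 + 0.0803·21 + 0.1742·89 + 0.1671·85 + 0.1426·90 + 1.1808·32 + 0.1612·59 = 94.6085
  x_6 = 0.1127·19 + 0.1352·21 + 0.1300·89 + 0.1257·85 + 0.0901·90 + 0.1393·32 + 1.0665·59 = 102.7194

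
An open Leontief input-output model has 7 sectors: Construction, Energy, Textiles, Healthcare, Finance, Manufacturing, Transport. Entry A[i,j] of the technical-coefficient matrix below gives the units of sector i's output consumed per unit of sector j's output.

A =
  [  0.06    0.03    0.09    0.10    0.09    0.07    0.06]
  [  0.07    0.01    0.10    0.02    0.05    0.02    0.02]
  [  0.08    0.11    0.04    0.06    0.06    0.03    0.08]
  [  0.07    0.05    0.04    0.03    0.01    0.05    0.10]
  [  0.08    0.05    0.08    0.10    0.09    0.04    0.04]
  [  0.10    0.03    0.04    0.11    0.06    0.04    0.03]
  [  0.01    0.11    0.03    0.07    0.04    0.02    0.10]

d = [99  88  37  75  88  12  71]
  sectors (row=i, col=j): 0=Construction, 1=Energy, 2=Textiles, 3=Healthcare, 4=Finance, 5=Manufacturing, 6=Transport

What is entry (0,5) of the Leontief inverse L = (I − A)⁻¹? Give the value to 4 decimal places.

Form M = I − A:
  [  0.94   -0.03   -0.09   -0.10   -0.09   -0.07   -0.06]
  [ -0.07    0.99   -0.10   -0.02   -0.05   -0.02   -0.02]
  [ -0.08   -0.11    0.96   -0.06   -0.06   -0.03   -0.08]
  [ -0.07   -0.05   -0.04    0.97   -0.01   -0.05   -0.10]
  [ -0.08   -0.05   -0.08   -0.10    0.91   -0.04   -0.04]
  [ -0.10   -0.03   -0.04   -0.11   -0.06    0.96   -0.03]
  [ -0.01   -0.11   -0.03   -0.07   -0.04   -0.02    0.90]
Leontief inverse L = M⁻¹:
  [  1.1176    0.0804    0.1393    0.1599    0.1378    0.1040    0.1160]
  [  0.1049    1.0420    0.1310    0.0573    0.0819    0.0410    0.0532]
  [  0.1287    0.1517    1.0892    0.1104    0.1036    0.0593    0.1276]
  [  0.1052    0.0853    0.0743    1.0707    0.0426    0.0722    0.1388]
  [  0.1354    0.0964    0.1299    0.1562    1.1368    0.0734    0.0930]
  [  0.1470    0.0676    0.0827    0.1588    0.0994    1.0704    0.0764]
  [  0.0470    0.1457    0.0673    0.1062    0.0710    0.0408    1.1398]
Total output x = L · d:
  x_0 = 1.1176·99 + 0.0804·88 + 0.1393·37 + 0.1599·75 + 0.1378·88 + 0.1040·12 + 0.1160·71 = 156.4796
  x_1 = 0.1049·99 + 1.0420·88 + 0.1310·37 + 0.0573·75 + 0.0819·88 + 0.0410·12 + 0.0532·71 = 122.7046
  x_2 = 0.1287·99 + 0.1517·88 + 1.0892·37 + 0.1104·75 + 0.1036·88 + 0.0593·12 + 0.1276·71 = 93.5638
  x_3 = 0.1052·99 + 0.0853·88 + 0.0743·37 + 1.0707·75 + 0.0426·88 + 0.0722·12 + 0.1388·71 = 115.4383
  x_4 = 0.1354·99 + 0.0964·88 + 0.1299·37 + 0.1562·75 + 1.1368·88 + 0.0734·12 + 0.0930·71 = 145.9409
  x_5 = 0.1470·99 + 0.0676·88 + 0.0827·37 + 0.1588·75 + 0.0994·88 + 1.0704·12 + 0.0764·71 = 62.4940
  x_6 = 0.0470·99 + 0.1457·88 + 0.0673·37 + 0.1062·75 + 0.0710·88 + 0.0408·12 + 1.1398·71 = 115.5971

L[0,5] = 0.1040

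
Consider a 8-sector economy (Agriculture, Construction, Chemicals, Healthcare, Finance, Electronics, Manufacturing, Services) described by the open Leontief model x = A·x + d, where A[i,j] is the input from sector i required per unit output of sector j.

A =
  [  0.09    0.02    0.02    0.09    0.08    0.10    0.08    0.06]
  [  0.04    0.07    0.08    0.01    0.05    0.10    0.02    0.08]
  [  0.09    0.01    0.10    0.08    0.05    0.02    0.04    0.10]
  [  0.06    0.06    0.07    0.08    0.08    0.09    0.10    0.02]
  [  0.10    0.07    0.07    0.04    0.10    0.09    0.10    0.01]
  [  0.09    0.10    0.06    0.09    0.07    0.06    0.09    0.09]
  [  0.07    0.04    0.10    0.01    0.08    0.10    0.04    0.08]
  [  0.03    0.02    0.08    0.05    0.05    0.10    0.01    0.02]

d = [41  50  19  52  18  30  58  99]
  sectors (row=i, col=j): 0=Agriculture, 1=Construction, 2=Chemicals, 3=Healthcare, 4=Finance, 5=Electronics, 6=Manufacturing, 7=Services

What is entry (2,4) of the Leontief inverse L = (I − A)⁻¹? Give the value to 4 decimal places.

Form M = I − A:
  [  0.91   -0.02   -0.02   -0.09   -0.08   -0.10   -0.08   -0.06]
  [ -0.04    0.93   -0.08   -0.01   -0.05   -0.10   -0.02   -0.08]
  [ -0.09   -0.01    0.90   -0.08   -0.05   -0.02   -0.04   -0.10]
  [ -0.06   -0.06   -0.07    0.92   -0.08   -0.09   -0.10   -0.02]
  [ -0.10   -0.07   -0.07   -0.04    0.90   -0.09   -0.10   -0.01]
  [ -0.09   -0.10   -0.06   -0.09   -0.07    0.94   -0.09   -0.09]
  [ -0.07   -0.04   -0.10   -0.01   -0.08   -0.10    0.96   -0.08]
  [ -0.03   -0.02   -0.08   -0.05   -0.05   -0.10   -0.01    0.98]
Leontief inverse L = M⁻¹:
  [  1.1767    0.0797    0.1002    0.1596    0.1650    0.1969    0.1575    0.1246]
  [  0.1079    1.1167    0.1476    0.0657    0.1134    0.1731    0.0747    0.1373]
  [  0.1639    0.0530    1.1719    0.1432    0.1209    0.1007    0.1022    0.1557]
  [  0.1500    0.1212    0.1567    1.1490    0.1663    0.1867    0.1770    0.0918]
  [  0.1951    0.1328    0.1577    0.1113    1.1901    0.1911    0.1800    0.0855]
  [  0.1866    0.1660    0.1569    0.1666    0.1651    1.1726    0.1718    0.1678]
  [  0.1521    0.0925    0.1779    0.0762    0.1562    0.1853    1.1068    0.1455]
  [  0.0898    0.0604    0.1356    0.1000    0.1049    0.1586    0.0617    1.0674]
Total output x = L · d:
  x_0 = 1.1767·41 + 0.0797·50 + 0.1002·19 + 0.1596·52 + 0.1650·18 + 0.1969·30 + 0.1575·58 + 0.1246·99 = 92.7817
  x_1 = 0.1079·41 + 1.1167·50 + 0.1476·19 + 0.0657·52 + 0.1134·18 + 0.1731·30 + 0.0747·58 + 0.1373·99 = 91.6441
  x_2 = 0.1639·41 + 0.0530·50 + 1.1719·19 + 0.1432·52 + 0.1209·18 + 0.1007·30 + 0.1022·58 + 0.1557·99 = 65.6248
  x_3 = 0.1500·41 + 0.1212·50 + 0.1567·19 + 1.1490·52 + 0.1663·18 + 0.1867·30 + 0.1770·58 + 0.0918·99 = 102.8819
  x_4 = 0.1951·41 + 0.1328·50 + 0.1577·19 + 0.1113·52 + 1.1901·18 + 0.1911·30 + 0.1800·58 + 0.0855·99 = 69.4802
  x_5 = 0.1866·41 + 0.1660·50 + 0.1569·19 + 0.1666·52 + 0.1651·18 + 1.1726·30 + 0.1718·58 + 0.1678·99 = 92.3139
  x_6 = 0.1521·41 + 0.0925·50 + 0.1779·19 + 0.0762·52 + 0.1562·18 + 0.1853·30 + 1.1068·58 + 0.1455·99 = 105.1787
  x_7 = 0.0898·41 + 0.0604·50 + 0.1356·19 + 0.1000·52 + 0.1049·18 + 0.1586·30 + 0.0617·58 + 1.0674·99 = 130.3751

L[2,4] = 0.1209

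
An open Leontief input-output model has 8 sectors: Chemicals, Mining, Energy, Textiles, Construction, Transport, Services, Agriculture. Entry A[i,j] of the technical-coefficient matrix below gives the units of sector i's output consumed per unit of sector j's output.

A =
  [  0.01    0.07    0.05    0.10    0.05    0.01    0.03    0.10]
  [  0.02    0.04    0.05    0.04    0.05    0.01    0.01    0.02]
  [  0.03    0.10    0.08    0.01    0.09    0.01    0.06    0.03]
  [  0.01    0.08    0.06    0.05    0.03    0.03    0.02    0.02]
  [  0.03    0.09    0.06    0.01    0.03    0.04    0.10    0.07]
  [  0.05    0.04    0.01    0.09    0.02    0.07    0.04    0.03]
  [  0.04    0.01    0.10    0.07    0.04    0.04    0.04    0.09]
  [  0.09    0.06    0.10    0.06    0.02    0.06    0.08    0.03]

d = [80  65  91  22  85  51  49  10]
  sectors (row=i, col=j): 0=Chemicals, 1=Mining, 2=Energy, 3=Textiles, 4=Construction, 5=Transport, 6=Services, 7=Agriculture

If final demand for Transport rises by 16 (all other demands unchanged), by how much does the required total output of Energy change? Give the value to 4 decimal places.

Form M = I − A:
  [  0.99   -0.07   -0.05   -0.10   -0.05   -0.01   -0.03   -0.10]
  [ -0.02    0.96   -0.05   -0.04   -0.05   -0.01   -0.01   -0.02]
  [ -0.03   -0.10    0.92   -0.01   -0.09   -0.01   -0.06   -0.03]
  [ -0.01   -0.08   -0.06    0.95   -0.03   -0.03   -0.02   -0.02]
  [ -0.03   -0.09   -0.06   -0.01    0.97   -0.04   -0.10   -0.07]
  [ -0.05   -0.04   -0.01   -0.09   -0.02    0.93   -0.04   -0.03]
  [ -0.04   -0.01   -0.10   -0.07   -0.04   -0.04    0.96   -0.09]
  [ -0.09   -0.06   -0.10   -0.06   -0.02   -0.06   -0.08    0.97]
Leontief inverse L = M⁻¹:
  [  1.0347    0.1137    0.0970    0.1312    0.0781    0.0319    0.0624    0.1271]
  [  0.0320    1.0664    0.0752    0.0562    0.0677    0.0210    0.0290    0.0370]
  [  0.0519    0.1416    1.1251    0.0380    0.1212    0.0286    0.0932    0.0621]
  [  0.0246    0.1098    0.0895    1.0708    0.0517    0.0434    0.0402    0.0385]
  [  0.0565    0.1292    0.1086    0.0459    1.0609    0.0627    0.1326    0.1036]
  [  0.0678    0.0729    0.0429    0.1223    0.0412    1.0892    0.0623    0.0548]
  [  0.0667    0.0573    0.1491    0.1048    0.0717    0.0635    1.0761    0.1218]
  [  0.1157    0.1098    0.1524    0.1030    0.0575    0.0838    0.1150    1.0694]
Total output x = L · d:
  x_0 = 1.0347·80 + 0.1137·65 + 0.0970·91 + 0.1312·22 + 0.0781·85 + 0.0319·51 + 0.0624·49 + 0.1271·10 = 114.4763
  x_1 = 0.0320·80 + 1.0664·65 + 0.0752·91 + 0.0562·22 + 0.0677·85 + 0.0210·51 + 0.0290·49 + 0.0370·10 = 88.5719
  x_2 = 0.0519·80 + 0.1416·65 + 1.1251·91 + 0.0380·22 + 0.1212·85 + 0.0286·51 + 0.0932·49 + 0.0621·10 = 133.5228
  x_3 = 0.0246·80 + 0.1098·65 + 0.0895·91 + 1.0708·22 + 0.0517·85 + 0.0434·51 + 0.0402·49 + 0.0385·10 = 49.7790
  x_4 = 0.0565·80 + 0.1292·65 + 0.1086·91 + 0.0459·22 + 1.0609·85 + 0.0627·51 + 0.1326·49 + 0.1036·10 = 124.7150
  x_5 = 0.0678·80 + 0.0729·65 + 0.0429·91 + 0.1223·22 + 0.0412·85 + 1.0892·51 + 0.0623·49 + 0.0548·10 = 79.4036
  x_6 = 0.0667·80 + 0.0573·65 + 0.1491·91 + 0.1048·22 + 0.0717·85 + 0.0635·51 + 1.0761·49 + 0.1218·10 = 88.2161
  x_7 = 0.1157·80 + 0.1098·65 + 0.1524·91 + 0.1030·22 + 0.0575·85 + 0.0838·51 + 0.1150·49 + 1.0694·10 = 58.0124
Δx_2 = L[2,5] · Δd_5 = 0.0286 · 16 = 0.4582

0.4582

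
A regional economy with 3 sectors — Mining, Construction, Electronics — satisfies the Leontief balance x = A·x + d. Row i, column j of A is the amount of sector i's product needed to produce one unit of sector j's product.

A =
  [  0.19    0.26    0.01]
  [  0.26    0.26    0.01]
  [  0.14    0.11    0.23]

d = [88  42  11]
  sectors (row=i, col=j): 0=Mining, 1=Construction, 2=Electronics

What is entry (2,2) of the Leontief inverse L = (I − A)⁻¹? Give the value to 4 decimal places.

Form M = I − A:
  [  0.81   -0.26   -0.01]
  [ -0.26    0.74   -0.01]
  [ -0.14   -0.11    0.77]
Leontief inverse L = M⁻¹:
  [  1.3976    0.4947    0.0246]
  [  0.4954    1.5293    0.0263]
  [  0.3249    0.3084    1.3069]
Total output x = L · d:
  x_0 = 1.3976·88 + 0.4947·42 + 0.0246·11 = 144.0376
  x_1 = 0.4954·88 + 1.5293·42 + 0.0263·11 = 108.1202
  x_2 = 0.3249·88 + 0.3084·42 + 1.3069·11 = 55.9201

L[2,2] = 1.3069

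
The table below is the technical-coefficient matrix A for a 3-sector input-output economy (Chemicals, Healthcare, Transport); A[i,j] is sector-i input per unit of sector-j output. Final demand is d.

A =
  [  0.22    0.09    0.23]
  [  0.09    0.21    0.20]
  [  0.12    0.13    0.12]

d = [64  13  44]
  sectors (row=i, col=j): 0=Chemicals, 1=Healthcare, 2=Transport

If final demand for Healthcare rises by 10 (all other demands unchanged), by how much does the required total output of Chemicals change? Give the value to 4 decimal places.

Form M = I − A:
  [  0.78   -0.09   -0.23]
  [ -0.09    0.79   -0.20]
  [ -0.12   -0.13    0.88]
Leontief inverse L = M⁻¹:
  [  1.3708    0.2235    0.4091]
  [  0.2114    1.3495    0.3619]
  [  0.2182    0.2298    1.2456]
Total output x = L · d:
  x_0 = 1.3708·64 + 0.2235·13 + 0.4091·44 = 108.6331
  x_1 = 0.2114·64 + 1.3495·13 + 0.3619·44 = 46.9978
  x_2 = 0.2182·64 + 0.2298·13 + 1.2456·44 = 71.7565
Δx_0 = L[0,1] · Δd_1 = 0.2235 · 10 = 2.2348

2.2348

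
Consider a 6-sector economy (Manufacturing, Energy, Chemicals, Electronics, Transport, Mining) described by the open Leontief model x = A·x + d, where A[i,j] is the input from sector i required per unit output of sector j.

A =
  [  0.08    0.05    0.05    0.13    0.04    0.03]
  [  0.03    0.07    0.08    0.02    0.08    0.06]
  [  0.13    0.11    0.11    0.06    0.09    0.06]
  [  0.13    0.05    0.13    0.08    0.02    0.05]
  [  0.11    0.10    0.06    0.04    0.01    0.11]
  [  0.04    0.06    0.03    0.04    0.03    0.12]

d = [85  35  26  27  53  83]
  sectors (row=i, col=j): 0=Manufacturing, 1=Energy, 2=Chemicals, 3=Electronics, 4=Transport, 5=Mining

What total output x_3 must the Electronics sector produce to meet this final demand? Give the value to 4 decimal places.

68.3568

Form M = I − A:
  [  0.92   -0.05   -0.05   -0.13   -0.04   -0.03]
  [ -0.03    0.93   -0.08   -0.02   -0.08   -0.06]
  [ -0.13   -0.11    0.89   -0.06   -0.09   -0.06]
  [ -0.13   -0.05   -0.13    0.92   -0.02   -0.05]
  [ -0.11   -0.10   -0.06   -0.04    0.99   -0.11]
  [ -0.04   -0.06   -0.03   -0.04   -0.03    0.88]
Leontief inverse L = M⁻¹:
  [  1.1413    0.0953    0.1055    0.1763    0.0691    0.0713]
  [  0.0787    1.1153    0.1232    0.0526    0.1087    0.1037]
  [  0.2121    0.1807    1.1831    0.1224    0.1370    0.1243]
  [  0.2034    0.1081    0.1948    1.1377    0.0607    0.0998]
  [  0.1646    0.1493    0.1111    0.0861    1.0455    0.1589]
  [  0.0793    0.0965    0.0662    0.0704    0.0536    1.1609]
Total output x = L · d:
  x_0 = 1.1413·85 + 0.0953·35 + 0.1055·26 + 0.1763·27 + 0.0691·53 + 0.0713·83 = 117.4257
  x_1 = 0.0787·85 + 1.1153·35 + 0.1232·26 + 0.0526·27 + 0.1087·53 + 0.1037·83 = 64.7190
  x_2 = 0.2121·85 + 0.1807·35 + 1.1831·26 + 0.1224·27 + 0.1370·53 + 0.1243·83 = 75.9948
  x_3 = 0.2034·85 + 0.1081·35 + 0.1948·26 + 1.1377·27 + 0.0607·53 + 0.0998·83 = 68.3568
  x_4 = 0.1646·85 + 0.1493·35 + 0.1111·26 + 0.0861·27 + 1.0455·53 + 0.1589·83 = 93.0362
  x_5 = 0.0793·85 + 0.0965·35 + 0.0662·26 + 0.0704·27 + 0.0536·53 + 1.1609·83 = 112.9379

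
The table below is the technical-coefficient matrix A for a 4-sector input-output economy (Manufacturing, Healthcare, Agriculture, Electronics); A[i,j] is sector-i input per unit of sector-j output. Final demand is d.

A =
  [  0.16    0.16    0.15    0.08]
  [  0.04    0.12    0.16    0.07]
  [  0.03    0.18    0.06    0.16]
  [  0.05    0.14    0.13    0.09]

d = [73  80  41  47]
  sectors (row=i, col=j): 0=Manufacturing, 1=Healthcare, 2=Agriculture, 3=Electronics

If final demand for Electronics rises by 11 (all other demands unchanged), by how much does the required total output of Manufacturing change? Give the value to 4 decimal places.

1.9723

Form M = I − A:
  [  0.84   -0.16   -0.15   -0.08]
  [ -0.04    0.88   -0.16   -0.07]
  [ -0.03   -0.18    0.94   -0.16]
  [ -0.05   -0.14   -0.13    0.91]
Leontief inverse L = M⁻¹:
  [  1.2255    0.3071    0.2726    0.1793]
  [  0.0752    1.2218    0.2397    0.1427]
  [  0.0686    0.2856    1.1554    0.2311]
  [  0.0887    0.2456    0.2169    1.1637]
Total output x = L · d:
  x_0 = 1.2255·73 + 0.3071·80 + 0.2726·41 + 0.1793·47 = 133.6357
  x_1 = 0.0752·73 + 1.2218·80 + 0.2397·41 + 0.1427·47 = 119.7723
  x_2 = 0.0686·73 + 0.2856·80 + 1.1554·41 + 0.2311·47 = 86.0879
  x_3 = 0.0887·73 + 0.2456·80 + 0.2169·41 + 1.1637·47 = 89.7157
Δx_0 = L[0,3] · Δd_3 = 0.1793 · 11 = 1.9723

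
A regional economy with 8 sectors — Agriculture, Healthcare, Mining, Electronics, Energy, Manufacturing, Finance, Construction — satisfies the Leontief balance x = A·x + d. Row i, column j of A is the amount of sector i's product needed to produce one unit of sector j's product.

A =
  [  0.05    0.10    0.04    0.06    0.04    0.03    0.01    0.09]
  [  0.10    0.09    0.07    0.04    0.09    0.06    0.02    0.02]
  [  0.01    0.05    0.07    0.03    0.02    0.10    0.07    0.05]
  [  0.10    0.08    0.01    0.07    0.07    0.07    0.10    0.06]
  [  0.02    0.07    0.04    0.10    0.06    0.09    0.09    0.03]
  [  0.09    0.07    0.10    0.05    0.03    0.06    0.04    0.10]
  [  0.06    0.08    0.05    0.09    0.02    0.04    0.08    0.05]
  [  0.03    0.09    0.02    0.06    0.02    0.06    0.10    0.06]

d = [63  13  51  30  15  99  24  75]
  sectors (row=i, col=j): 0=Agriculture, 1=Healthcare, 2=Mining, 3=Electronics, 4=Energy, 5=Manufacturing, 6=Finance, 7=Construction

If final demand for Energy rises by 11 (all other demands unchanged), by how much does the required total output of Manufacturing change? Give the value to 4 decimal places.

Form M = I − A:
  [  0.95   -0.10   -0.04   -0.06   -0.04   -0.03   -0.01   -0.09]
  [ -0.10    0.91   -0.07   -0.04   -0.09   -0.06   -0.02   -0.02]
  [ -0.01   -0.05    0.93   -0.03   -0.02   -0.10   -0.07   -0.05]
  [ -0.10   -0.08   -0.01    0.93   -0.07   -0.07   -0.10   -0.06]
  [ -0.02   -0.07   -0.04   -0.10    0.94   -0.09   -0.09   -0.03]
  [ -0.09   -0.07   -0.10   -0.05   -0.03    0.94   -0.04   -0.10]
  [ -0.06   -0.08   -0.05   -0.09   -0.02   -0.04    0.92   -0.05]
  [ -0.03   -0.09   -0.02   -0.06   -0.02   -0.06   -0.10    0.94]
Leontief inverse L = M⁻¹:
  [  1.0995    0.1654    0.0790    0.1078    0.0790    0.0807    0.0591    0.1341]
  [  0.1551    1.1642    0.1195    0.0966    0.1347    0.1198    0.0729    0.0731]
  [  0.0568    0.1093    1.1134    0.0754    0.0515    0.1489    0.1178    0.0955]
  [  0.1678    0.1682    0.0632    1.1393    0.1198    0.1340    0.1650    0.1226]
  [  0.0834    0.1469    0.0903    0.1619    1.1053    0.1515    0.1526    0.0858]
  [  0.1486    0.1512    0.1519    0.1095    0.0736    1.1241    0.1018    0.1599]
  [  0.1176    0.1528    0.0942    0.1454    0.0618    0.0951    1.1357    0.1013]
  [  0.0856    0.1588    0.0633    0.1129    0.0590    0.1109    0.1525    1.1078]
Total output x = L · d:
  x_0 = 1.0995·63 + 0.1654·13 + 0.0790·51 + 0.1078·30 + 0.0790·15 + 0.0807·99 + 0.0591·24 + 0.1341·75 = 99.3392
  x_1 = 0.1551·63 + 1.1642·13 + 0.1195·51 + 0.0966·30 + 0.1347·15 + 0.1198·99 + 0.0729·24 + 0.0731·75 = 55.0155
  x_2 = 0.0568·63 + 0.1093·13 + 1.1134·51 + 0.0754·30 + 0.0515·15 + 0.1489·99 + 0.1178·24 + 0.0955·75 = 89.5453
  x_3 = 0.1678·63 + 0.1682·13 + 0.0632·51 + 1.1393·30 + 0.1198·15 + 0.1340·99 + 0.1650·24 + 0.1226·75 = 78.3778
  x_4 = 0.0834·63 + 0.1469·13 + 0.0903·51 + 0.1619·30 + 1.1053·15 + 0.1515·99 + 0.1526·24 + 0.0858·75 = 58.3009
  x_5 = 0.1486·63 + 0.1512·13 + 0.1519·51 + 0.1095·30 + 0.0736·15 + 1.1241·99 + 0.1018·24 + 0.1599·75 = 149.1834
  x_6 = 0.1176·63 + 0.1528·13 + 0.0942·51 + 0.1454·30 + 0.0618·15 + 0.0951·99 + 1.1357·24 + 0.1013·75 = 63.7610
  x_7 = 0.0856·63 + 0.1588·13 + 0.0633·51 + 0.1129·30 + 0.0590·15 + 0.1109·99 + 0.1525·24 + 1.1078·75 = 112.6790
Δx_5 = L[5,4] · Δd_4 = 0.0736 · 11 = 0.8099

0.8099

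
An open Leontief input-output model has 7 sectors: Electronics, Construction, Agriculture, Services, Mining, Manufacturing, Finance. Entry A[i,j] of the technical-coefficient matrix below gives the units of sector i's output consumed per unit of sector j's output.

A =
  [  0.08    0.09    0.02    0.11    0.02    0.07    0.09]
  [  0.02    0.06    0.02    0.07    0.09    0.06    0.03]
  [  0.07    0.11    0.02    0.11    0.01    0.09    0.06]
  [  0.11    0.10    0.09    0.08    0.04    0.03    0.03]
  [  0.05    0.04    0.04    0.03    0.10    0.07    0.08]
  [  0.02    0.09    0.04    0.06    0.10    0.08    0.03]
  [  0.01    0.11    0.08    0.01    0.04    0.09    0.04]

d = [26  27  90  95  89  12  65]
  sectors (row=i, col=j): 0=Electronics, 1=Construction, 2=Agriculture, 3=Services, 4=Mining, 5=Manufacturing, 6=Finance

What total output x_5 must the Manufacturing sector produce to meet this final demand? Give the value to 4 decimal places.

52.9299

Form M = I − A:
  [  0.92   -0.09   -0.02   -0.11   -0.02   -0.07   -0.09]
  [ -0.02    0.94   -0.02   -0.07   -0.09   -0.06   -0.03]
  [ -0.07   -0.11    0.98   -0.11   -0.01   -0.09   -0.06]
  [ -0.11   -0.10   -0.09    0.92   -0.04   -0.03   -0.03]
  [ -0.05   -0.04   -0.04   -0.03    0.90   -0.07   -0.08]
  [ -0.02   -0.09   -0.04   -0.06   -0.10    0.92   -0.03]
  [ -0.01   -0.11   -0.08   -0.01   -0.04   -0.09    0.96]
Leontief inverse L = M⁻¹:
  [  1.1227    0.1621    0.0599    0.1655    0.0688    0.1251    0.1289]
  [  0.0505    1.1078    0.0478    0.1075    0.1310    0.1001    0.0597]
  [  0.1116    0.1797    1.0578    0.1658    0.0598    0.1431    0.0968]
  [  0.1572    0.1717    0.1247    1.1430    0.0857    0.0863    0.0735]
  [  0.0824    0.0979    0.0715    0.0723    1.1453    0.1206    0.1167]
  [  0.0546    0.1469    0.0713    0.1054    0.1497    1.1289    0.0652]
  [  0.0370    0.1632    0.1052    0.0527    0.0834    0.1365    1.0697]
Total output x = L · d:
  x_0 = 1.1227·26 + 0.1621·27 + 0.0599·90 + 0.1655·95 + 0.0688·89 + 0.1251·12 + 0.1289·65 = 70.6798
  x_1 = 0.0505·26 + 1.1078·27 + 0.0478·90 + 0.1075·95 + 0.1310·89 + 0.1001·12 + 0.0597·65 = 62.4850
  x_2 = 0.1116·26 + 0.1797·27 + 1.0578·90 + 0.1658·95 + 0.0598·89 + 0.1431·12 + 0.0968·65 = 132.0379
  x_3 = 0.1572·26 + 0.1717·27 + 0.1247·90 + 1.1430·95 + 0.0857·89 + 0.0863·12 + 0.0735·65 = 141.9671
  x_4 = 0.0824·26 + 0.0979·27 + 0.0715·90 + 0.0723·95 + 1.1453·89 + 0.1206·12 + 0.1167·65 = 129.0590
  x_5 = 0.0546·26 + 0.1469·27 + 0.0713·90 + 0.1054·95 + 0.1497·89 + 1.1289·12 + 0.0652·65 = 52.9299
  x_6 = 0.0370·26 + 0.1632·27 + 0.1052·90 + 0.0527·95 + 0.0834·89 + 0.1365·12 + 1.0697·65 = 98.4259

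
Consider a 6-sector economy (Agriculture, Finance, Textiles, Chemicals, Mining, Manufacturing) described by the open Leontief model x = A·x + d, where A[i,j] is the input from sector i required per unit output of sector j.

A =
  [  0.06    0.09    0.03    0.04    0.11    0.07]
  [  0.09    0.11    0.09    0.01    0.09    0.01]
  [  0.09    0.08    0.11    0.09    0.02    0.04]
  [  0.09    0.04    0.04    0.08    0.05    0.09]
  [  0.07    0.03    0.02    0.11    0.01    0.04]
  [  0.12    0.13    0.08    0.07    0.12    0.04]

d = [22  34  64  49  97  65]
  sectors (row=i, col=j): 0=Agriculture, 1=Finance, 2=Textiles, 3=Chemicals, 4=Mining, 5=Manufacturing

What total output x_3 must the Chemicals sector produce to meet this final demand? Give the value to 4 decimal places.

84.1022

Form M = I − A:
  [  0.94   -0.09   -0.03   -0.04   -0.11   -0.07]
  [ -0.09    0.89   -0.09   -0.01   -0.09   -0.01]
  [ -0.09   -0.08    0.89   -0.09   -0.02   -0.04]
  [ -0.09   -0.04   -0.04    0.92   -0.05   -0.09]
  [ -0.07   -0.03   -0.02   -0.11    0.99   -0.04]
  [ -0.12   -0.13   -0.08   -0.07   -0.12    0.96]
Leontief inverse L = M⁻¹:
  [  1.1162    0.1425    0.0682    0.0828    0.1547    0.0999]
  [  0.1433    1.1621    0.1310    0.0503    0.1314    0.0382]
  [  0.1519    0.1389    1.1573    0.1354    0.0690    0.0763]
  [  0.1472    0.0939    0.0783    1.1233    0.0983    0.1244]
  [  0.1106    0.0667    0.0463    0.1401    1.0446    0.0673]
  [  0.1962    0.2020    0.1342    0.1279    0.1806    1.0832]
Total output x = L · d:
  x_0 = 1.1162·22 + 0.1425·34 + 0.0682·64 + 0.0828·49 + 0.1547·97 + 0.0999·65 = 59.3260
  x_1 = 0.1433·22 + 1.1621·34 + 0.1310·64 + 0.0503·49 + 0.1314·97 + 0.0382·65 = 68.7401
  x_2 = 0.1519·22 + 0.1389·34 + 1.1573·64 + 0.1354·49 + 0.0690·97 + 0.0763·65 = 100.4168
  x_3 = 0.1472·22 + 0.0939·34 + 0.0783·64 + 1.1233·49 + 0.0983·97 + 0.1244·65 = 84.1022
  x_4 = 0.1106·22 + 0.0667·34 + 0.0463·64 + 0.1401·49 + 1.0446·97 + 0.0673·65 = 120.2355
  x_5 = 0.1962·22 + 0.2020·34 + 0.1342·64 + 0.1279·49 + 0.1806·97 + 1.0832·65 = 113.9626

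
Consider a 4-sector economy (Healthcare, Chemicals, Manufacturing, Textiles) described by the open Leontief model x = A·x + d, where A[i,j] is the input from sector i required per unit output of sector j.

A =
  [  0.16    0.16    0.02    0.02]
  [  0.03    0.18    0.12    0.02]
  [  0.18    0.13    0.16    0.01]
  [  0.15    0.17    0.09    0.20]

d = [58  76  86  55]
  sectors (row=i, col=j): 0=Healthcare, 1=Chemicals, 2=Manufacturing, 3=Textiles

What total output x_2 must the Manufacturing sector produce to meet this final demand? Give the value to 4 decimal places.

143.6617

Form M = I − A:
  [  0.84   -0.16   -0.02   -0.02]
  [ -0.03    0.82   -0.12   -0.02]
  [ -0.18   -0.13    0.84   -0.01]
  [ -0.15   -0.17   -0.09    0.80]
Leontief inverse L = M⁻¹:
  [  1.2214    0.2572    0.0699    0.0378]
  [  0.0924    1.2750    0.1883    0.0365]
  [  0.2794    0.2566    1.2369    0.0289]
  [  0.2801    0.3480    0.1923    1.2681]
Total output x = L · d:
  x_0 = 1.2214·58 + 0.2572·76 + 0.0699·86 + 0.0378·55 = 98.4828
  x_1 = 0.0924·58 + 1.2750·76 + 0.1883·86 + 0.0365·55 = 120.4553
  x_2 = 0.2794·58 + 0.2566·76 + 1.2369·86 + 0.0289·55 = 143.6617
  x_3 = 0.2801·58 + 0.3480·76 + 0.1923·86 + 1.2681·55 = 128.9742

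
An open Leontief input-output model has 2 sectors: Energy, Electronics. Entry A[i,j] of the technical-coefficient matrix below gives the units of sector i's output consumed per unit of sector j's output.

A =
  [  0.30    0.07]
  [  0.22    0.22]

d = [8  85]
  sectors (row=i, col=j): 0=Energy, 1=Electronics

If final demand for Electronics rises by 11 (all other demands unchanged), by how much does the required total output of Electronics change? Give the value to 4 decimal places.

14.5119

Form M = I − A:
  [  0.70   -0.07]
  [ -0.22    0.78]
Leontief inverse L = M⁻¹:
  [  1.4700    0.1319]
  [  0.4146    1.3193]
Total output x = L · d:
  x_0 = 1.4700·8 + 0.1319·85 = 22.9740
  x_1 = 0.4146·8 + 1.3193·85 = 115.4542
Δx_1 = L[1,1] · Δd_1 = 1.3193 · 11 = 14.5119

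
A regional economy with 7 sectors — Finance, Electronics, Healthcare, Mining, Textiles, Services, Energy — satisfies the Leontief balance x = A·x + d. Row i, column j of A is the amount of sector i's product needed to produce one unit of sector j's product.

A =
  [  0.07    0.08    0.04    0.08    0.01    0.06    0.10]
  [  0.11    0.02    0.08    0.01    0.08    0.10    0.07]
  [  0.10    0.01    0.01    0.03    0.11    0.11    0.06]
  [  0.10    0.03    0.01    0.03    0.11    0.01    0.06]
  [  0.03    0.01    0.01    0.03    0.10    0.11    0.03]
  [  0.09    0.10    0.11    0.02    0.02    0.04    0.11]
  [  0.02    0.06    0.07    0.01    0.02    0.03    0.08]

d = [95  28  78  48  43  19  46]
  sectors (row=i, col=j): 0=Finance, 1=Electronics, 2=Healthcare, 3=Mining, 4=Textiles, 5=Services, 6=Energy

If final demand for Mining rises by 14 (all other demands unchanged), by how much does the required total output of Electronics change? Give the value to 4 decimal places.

0.5101

Form M = I − A:
  [  0.93   -0.08   -0.04   -0.08   -0.01   -0.06   -0.10]
  [ -0.11    0.98   -0.08   -0.01   -0.08   -0.10   -0.07]
  [ -0.10   -0.01    0.99   -0.03   -0.11   -0.11   -0.06]
  [ -0.10   -0.03   -0.01    0.97   -0.11   -0.01   -0.06]
  [ -0.03   -0.01   -0.01   -0.03    0.90   -0.11   -0.03]
  [ -0.09   -0.10   -0.11   -0.02   -0.02    0.96   -0.11]
  [ -0.02   -0.06   -0.07   -0.01   -0.02   -0.03    0.92]
Leontief inverse L = M⁻¹:
  [  1.1234    0.1163    0.0789    0.1016    0.0506    0.1031    0.1567]
  [  0.1639    1.0610    0.1202    0.0364    0.1216    0.1529    0.1310]
  [  0.1464    0.0486    1.0473    0.0539    0.1465    0.1552    0.1148]
  [  0.1347    0.0560    0.0345    1.0501    0.1423    0.0486    0.1001]
  [  0.0655    0.0377    0.0386    0.0456    1.1302    0.1446    0.0696]
  [  0.1495    0.1383    0.1524    0.0449    0.0663    1.0963    0.1729]
  [  0.0540    0.0814    0.0954    0.0226    0.0485    0.0634    1.1159]
Total output x = L · d:
  x_0 = 1.1234·95 + 0.1163·28 + 0.0789·78 + 0.1016·48 + 0.0506·43 + 0.1031·19 + 0.1567·46 = 132.3519
  x_1 = 0.1639·95 + 1.0610·28 + 0.1202·78 + 0.0364·48 + 0.1216·43 + 0.1529·19 + 0.1310·46 = 70.5623
  x_2 = 0.1464·95 + 0.0486·28 + 1.0473·78 + 0.0539·48 + 0.1465·43 + 0.1552·19 + 0.1148·46 = 114.0729
  x_3 = 0.1347·95 + 0.0560·28 + 0.0345·78 + 1.0501·48 + 0.1423·43 + 0.0486·19 + 0.1001·46 = 79.1092
  x_4 = 0.0655·95 + 0.0377·28 + 0.0386·78 + 0.0456·48 + 1.1302·43 + 0.1446·19 + 0.0696·46 = 67.0214
  x_5 = 0.1495·95 + 0.1383·28 + 0.1524·78 + 0.0449·48 + 0.0663·43 + 1.0963·19 + 0.1729·46 = 63.7495
  x_6 = 0.0540·95 + 0.0814·28 + 0.0954·78 + 0.0226·48 + 0.0485·43 + 0.0634·19 + 1.1159·46 = 70.5542
Δx_1 = L[1,3] · Δd_3 = 0.0364 · 14 = 0.5101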